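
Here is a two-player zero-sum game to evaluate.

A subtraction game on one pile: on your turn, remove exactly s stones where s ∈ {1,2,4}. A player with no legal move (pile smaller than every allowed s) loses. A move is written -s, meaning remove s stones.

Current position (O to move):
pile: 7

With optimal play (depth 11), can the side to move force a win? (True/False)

O winning at [7]: True

ply 1, O at 7 | -1=+1→6*; -2=-1→5; -4=+1→3
ply 2, X at 6 | -1=-1→5*; -2=-1→4; -4=-1→2
ply 3, O at 5 | -1=-1→4; -2=+1→3*; -4=-1→1
ply 4, X at 3 | -1=-1→2*; -2=-1→1
ply 5, O at 2 | -1=-1→1; -2=+1→0*
ply 6: 0 is terminal -1 (X); from 7 depth 11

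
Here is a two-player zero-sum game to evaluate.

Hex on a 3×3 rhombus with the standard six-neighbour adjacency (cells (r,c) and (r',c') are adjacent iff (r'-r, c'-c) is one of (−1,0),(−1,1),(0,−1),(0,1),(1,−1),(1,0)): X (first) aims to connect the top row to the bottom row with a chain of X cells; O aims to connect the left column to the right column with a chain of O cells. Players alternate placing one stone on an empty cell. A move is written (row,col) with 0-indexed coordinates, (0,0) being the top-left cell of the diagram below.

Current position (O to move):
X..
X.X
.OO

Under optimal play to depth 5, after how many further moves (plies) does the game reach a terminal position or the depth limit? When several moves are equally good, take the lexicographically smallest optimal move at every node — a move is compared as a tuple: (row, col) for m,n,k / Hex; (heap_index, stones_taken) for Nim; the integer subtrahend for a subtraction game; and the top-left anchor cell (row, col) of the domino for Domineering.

PV length from [X../X.X/.OO]: 1 ply

[X../X.X/.OO] O move#1: (0,1):-1/XO./X.X/.OO, (0,2):-1/X.O/X.X/.OO, (1,1):-1/X../XOX/.OO, (2,0):+1/X../X.X/OOO*
[X../X.X/OOO] end (terminal -1, X#2); searched X../X.X/.OO to 5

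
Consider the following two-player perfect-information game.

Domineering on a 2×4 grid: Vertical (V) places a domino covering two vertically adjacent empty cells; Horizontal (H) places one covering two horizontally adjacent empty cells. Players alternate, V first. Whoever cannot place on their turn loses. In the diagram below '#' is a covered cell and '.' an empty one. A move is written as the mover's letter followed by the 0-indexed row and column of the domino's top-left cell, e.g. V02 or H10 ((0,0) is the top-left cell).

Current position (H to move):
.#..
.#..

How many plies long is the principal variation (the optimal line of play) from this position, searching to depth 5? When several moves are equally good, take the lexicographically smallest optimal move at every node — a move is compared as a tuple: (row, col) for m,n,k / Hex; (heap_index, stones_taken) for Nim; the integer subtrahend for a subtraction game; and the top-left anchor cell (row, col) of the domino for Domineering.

ply 1, H at .#../.#.. | H02=+1→.###/.#..*; H12=+1→.#../.###
ply 2, V at .###/.#.. | V00=-1→####/##..*
ply 3, H at ####/##.. | H12=+1→####/####*
ply 4: ####/#### is terminal -1 (V); from .#../.#.. depth 5

PV length from [.#../.#..]: 3 plies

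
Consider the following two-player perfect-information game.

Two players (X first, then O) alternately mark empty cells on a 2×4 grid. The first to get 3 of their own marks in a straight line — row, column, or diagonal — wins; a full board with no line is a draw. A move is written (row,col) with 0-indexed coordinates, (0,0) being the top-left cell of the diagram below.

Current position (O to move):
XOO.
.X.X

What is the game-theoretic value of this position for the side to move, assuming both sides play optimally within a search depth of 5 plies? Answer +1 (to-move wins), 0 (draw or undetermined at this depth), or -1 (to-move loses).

ply 1, O at XOO./.X.X | (0,3)=+1→XOOO/.X.X*; (1,0)=-1→XOO./OX.X; (1,2)=+0→XOO./.XOX
ply 2: XOOO/.X.X is terminal -1 (X); from XOO./.X.X depth 5

value(XOO./.X.X, O) = +1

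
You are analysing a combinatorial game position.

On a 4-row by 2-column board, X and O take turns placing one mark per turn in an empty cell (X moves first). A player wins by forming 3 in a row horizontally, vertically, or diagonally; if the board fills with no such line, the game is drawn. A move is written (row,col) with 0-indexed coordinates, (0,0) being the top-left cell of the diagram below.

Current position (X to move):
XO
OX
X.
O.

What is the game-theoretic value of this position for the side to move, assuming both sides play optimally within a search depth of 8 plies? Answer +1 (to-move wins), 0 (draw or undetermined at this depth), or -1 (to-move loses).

[XO/OX/X./O.] X move#1: (2,1):+0/XO/OX/XX/O.*, (3,1):+0/XO/OX/X./OX
[XO/OX/XX/O.] O move#2: (3,1):+0/XO/OX/XX/OO*
[XO/OX/XX/OO] end (terminal +0, X#3); searched XO/OX/X./O. to 8

value(XO/OX/X./O., X) = 0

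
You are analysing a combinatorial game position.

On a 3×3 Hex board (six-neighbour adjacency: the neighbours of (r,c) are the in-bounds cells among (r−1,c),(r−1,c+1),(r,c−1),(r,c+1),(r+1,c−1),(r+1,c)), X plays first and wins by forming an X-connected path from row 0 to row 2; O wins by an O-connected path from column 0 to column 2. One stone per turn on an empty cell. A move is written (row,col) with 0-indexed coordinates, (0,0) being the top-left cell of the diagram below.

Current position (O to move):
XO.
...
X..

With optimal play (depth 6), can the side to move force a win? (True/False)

O winning at [XO./.../X..]: False

p1 O@[XO./.../X..]: (0,2)[XOO/.../X..]-1* (1,0)[XO./O../X..]-1 (1,1)[XO./.O./X..]-1 (1,2)[XO./..O/X..]-1 (2,1)[XO./.../XO.]-1 (2,2)[XO./.../X.O]-1
p2 X@[XOO/.../X..]: (1,0)[XOO/X../X..]+1* (1,1)[XOO/.X./X..]-1 (1,2)[XOO/..X/X..]-1 (2,1)[XOO/.../XX.]-1 (2,2)[XOO/.../X.X]-1
p3 O@[XOO/X../X..] terminal -1; root [XO./.../X..] d6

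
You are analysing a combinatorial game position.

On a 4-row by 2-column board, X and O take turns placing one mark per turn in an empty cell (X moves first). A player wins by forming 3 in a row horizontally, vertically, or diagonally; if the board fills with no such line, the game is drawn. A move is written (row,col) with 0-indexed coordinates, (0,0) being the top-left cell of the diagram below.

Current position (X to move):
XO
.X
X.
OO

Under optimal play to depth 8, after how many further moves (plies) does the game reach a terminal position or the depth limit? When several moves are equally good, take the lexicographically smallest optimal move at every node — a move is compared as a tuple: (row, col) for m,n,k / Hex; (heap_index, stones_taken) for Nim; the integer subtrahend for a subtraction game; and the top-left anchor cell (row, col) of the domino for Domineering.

PV length from [XO/.X/X./OO]: 1 ply

ply 1, X at XO/.X/X./OO | (1,0)=+1→XO/XX/X./OO*; (2,1)=+0→XO/.X/XX/OO
ply 2: XO/XX/X./OO is terminal -1 (O); from XO/.X/X./OO depth 8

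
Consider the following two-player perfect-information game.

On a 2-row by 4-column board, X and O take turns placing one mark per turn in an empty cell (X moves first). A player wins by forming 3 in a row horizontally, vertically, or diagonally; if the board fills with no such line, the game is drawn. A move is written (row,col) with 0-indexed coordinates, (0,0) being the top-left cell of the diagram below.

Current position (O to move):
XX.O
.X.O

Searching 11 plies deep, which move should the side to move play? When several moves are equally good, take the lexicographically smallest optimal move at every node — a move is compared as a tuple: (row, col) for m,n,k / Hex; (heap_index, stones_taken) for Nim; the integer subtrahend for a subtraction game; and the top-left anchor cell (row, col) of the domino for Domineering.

p1 O@[XX.O/.X.O]: (0,2)[XXOO/.X.O]+0* (1,0)[XX.O/OX.O]-1 (1,2)[XX.O/.XOO]-1
p2 X@[XXOO/.X.O]: (1,0)[XXOO/XX.O]+0* (1,2)[XXOO/.XXO]+0
p3 O@[XXOO/XX.O]: (1,2)[XXOO/XXOO]+0*
p4 X@[XXOO/XXOO] terminal +0; root [XX.O/.X.O] d11

O's best at [XX.O/.X.O]: (0,2)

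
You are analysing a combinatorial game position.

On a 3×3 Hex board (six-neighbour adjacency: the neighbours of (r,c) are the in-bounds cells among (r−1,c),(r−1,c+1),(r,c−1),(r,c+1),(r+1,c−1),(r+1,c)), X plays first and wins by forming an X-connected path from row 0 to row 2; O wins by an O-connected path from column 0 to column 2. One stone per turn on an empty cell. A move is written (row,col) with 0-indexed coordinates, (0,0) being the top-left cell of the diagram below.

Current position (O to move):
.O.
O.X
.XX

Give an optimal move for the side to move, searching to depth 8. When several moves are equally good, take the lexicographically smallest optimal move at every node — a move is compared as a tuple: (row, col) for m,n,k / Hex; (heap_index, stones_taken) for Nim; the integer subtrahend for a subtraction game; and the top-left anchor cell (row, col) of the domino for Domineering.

ply 1, O at .O./O.X/.XX | (0,0)=-1→OO./O.X/.XX; (0,2)=+1→.OO/O.X/.XX*; (1,1)=-1→.O./OOX/.XX; (2,0)=-1→.O./O.X/OXX
ply 2: .OO/O.X/.XX is terminal -1 (X); from .O./O.X/.XX depth 8

O's best at [.O./O.X/.XX]: (0,2)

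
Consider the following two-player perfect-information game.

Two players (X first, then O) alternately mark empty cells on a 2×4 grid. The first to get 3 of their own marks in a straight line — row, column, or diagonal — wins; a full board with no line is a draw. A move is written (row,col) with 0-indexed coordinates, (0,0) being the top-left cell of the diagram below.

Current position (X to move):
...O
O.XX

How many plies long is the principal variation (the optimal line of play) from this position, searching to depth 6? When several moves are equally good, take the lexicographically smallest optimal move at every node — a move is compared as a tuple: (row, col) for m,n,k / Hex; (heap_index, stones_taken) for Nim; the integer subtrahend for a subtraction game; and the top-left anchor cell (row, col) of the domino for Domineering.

ply 1, X at ...O/O.XX | (0,0)=+0→X..O/O.XX; (0,1)=+0→.X.O/O.XX; (0,2)=+0→..XO/O.XX; (1,1)=+1→...O/OXXX*
ply 2: ...O/OXXX is terminal -1 (O); from ...O/O.XX depth 6

PV length from [...O/O.XX]: 1 ply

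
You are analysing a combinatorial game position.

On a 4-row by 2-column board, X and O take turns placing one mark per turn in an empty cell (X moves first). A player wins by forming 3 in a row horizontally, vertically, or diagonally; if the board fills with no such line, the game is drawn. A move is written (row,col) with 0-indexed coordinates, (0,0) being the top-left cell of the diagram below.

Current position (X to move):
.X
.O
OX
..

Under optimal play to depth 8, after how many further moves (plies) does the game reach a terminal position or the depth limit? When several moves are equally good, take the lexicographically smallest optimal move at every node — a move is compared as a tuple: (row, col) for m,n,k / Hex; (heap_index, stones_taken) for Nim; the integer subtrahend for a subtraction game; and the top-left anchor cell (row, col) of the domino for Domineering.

PV length from [.X/.O/OX/..]: 4 plies

ply 1, X at .X/.O/OX/.. | (0,0)=+0→XX/.O/OX/..*; (1,0)=+0→.X/XO/OX/..; (3,0)=+0→.X/.O/OX/X.; (3,1)=-1→.X/.O/OX/.X
ply 2, O at XX/.O/OX/.. | (1,0)=+0→XX/OO/OX/..*; (3,0)=+0→XX/.O/OX/O.; (3,1)=+0→XX/.O/OX/.O
ply 3, X at XX/OO/OX/.. | (3,0)=+0→XX/OO/OX/X.*; (3,1)=-1→XX/OO/OX/.X
ply 4, O at XX/OO/OX/X. | (3,1)=+0→XX/OO/OX/XO*
ply 5: XX/OO/OX/XO is terminal +0 (X); from .X/.O/OX/.. depth 8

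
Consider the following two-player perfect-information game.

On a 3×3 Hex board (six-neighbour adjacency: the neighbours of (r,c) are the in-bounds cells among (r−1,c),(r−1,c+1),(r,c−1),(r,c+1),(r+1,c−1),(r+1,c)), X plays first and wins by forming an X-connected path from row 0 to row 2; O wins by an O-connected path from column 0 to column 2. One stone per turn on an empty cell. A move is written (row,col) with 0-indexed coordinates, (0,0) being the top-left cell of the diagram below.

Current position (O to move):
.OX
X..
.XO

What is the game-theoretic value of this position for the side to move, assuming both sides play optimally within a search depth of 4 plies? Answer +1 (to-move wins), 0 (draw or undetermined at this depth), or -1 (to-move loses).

value(.OX/X../.XO, O) = -1

p1 O@[.OX/X../.XO]: (0,0)[OOX/X../.XO]-1* (1,1)[.OX/XO./.XO]-1 (1,2)[.OX/X.O/.XO]-1 (2,0)[.OX/X../OXO]-1
p2 X@[OOX/X../.XO]: (1,1)[OOX/XX./.XO]+1* (1,2)[OOX/X.X/.XO]+1 (2,0)[OOX/X../XXO]+1
p3 O@[OOX/XX./.XO] terminal -1; root [.OX/X../.XO] d4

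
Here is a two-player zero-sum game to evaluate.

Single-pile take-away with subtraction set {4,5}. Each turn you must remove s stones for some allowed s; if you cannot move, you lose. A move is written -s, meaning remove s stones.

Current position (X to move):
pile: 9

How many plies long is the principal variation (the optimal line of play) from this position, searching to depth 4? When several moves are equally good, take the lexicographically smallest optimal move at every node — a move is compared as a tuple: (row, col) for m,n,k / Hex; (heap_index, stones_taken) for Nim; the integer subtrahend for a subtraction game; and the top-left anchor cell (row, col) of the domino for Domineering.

p1 X@[9]: -4[5]-1* -5[4]-1
p2 O@[5]: -4[1]+1* -5[0]+1
p3 X@[1] terminal -1; root [9] d4

PV length from [9]: 2 plies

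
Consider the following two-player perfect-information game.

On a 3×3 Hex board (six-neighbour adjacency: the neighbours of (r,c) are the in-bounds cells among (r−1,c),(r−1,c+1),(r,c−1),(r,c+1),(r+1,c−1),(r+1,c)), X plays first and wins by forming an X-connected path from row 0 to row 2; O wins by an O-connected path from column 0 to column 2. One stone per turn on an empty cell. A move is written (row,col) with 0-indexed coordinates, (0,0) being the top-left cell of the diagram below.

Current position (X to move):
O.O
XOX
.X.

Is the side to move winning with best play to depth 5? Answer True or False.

X winning at [O.O/XOX/.X.]: False

p1 X@[O.O/XOX/.X.]: (0,1)[OXO/XOX/.X.]-1* (2,0)[O.O/XOX/XX.]-1 (2,2)[O.O/XOX/.XX]-1
p2 O@[OXO/XOX/.X.]: (2,0)[OXO/XOX/OX.]+1* (2,2)[OXO/XOX/.XO]-1
p3 X@[OXO/XOX/OX.] terminal -1; root [O.O/XOX/.X.] d5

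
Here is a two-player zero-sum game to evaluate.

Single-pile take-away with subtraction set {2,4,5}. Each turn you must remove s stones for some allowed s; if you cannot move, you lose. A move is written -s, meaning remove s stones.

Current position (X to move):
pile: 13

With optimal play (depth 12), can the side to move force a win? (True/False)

X winning at [13]: True

p1 X@[13]: -2[11]-1 -4[9]-1 -5[8]+1*
p2 O@[8]: -2[6]-1* -4[4]-1 -5[3]-1
p3 X@[6]: -2[4]-1 -4[2]-1 -5[1]+1*
p4 O@[1] terminal -1; root [13] d12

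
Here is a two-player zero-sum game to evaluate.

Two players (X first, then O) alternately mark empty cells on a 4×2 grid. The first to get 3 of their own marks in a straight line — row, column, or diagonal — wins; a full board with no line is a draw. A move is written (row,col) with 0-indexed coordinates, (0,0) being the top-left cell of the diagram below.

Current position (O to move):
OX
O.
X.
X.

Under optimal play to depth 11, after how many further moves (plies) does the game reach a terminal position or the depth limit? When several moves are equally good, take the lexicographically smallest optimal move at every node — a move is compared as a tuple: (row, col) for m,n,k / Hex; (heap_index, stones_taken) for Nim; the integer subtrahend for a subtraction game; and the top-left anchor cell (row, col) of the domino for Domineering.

PV length from [OX/O./X./X.]: 3 plies

p1 O@[OX/O./X./X.]: (1,1)[OX/OO/X./X.]+0* (2,1)[OX/O./XO/X.]+0 (3,1)[OX/O./X./XO]+0
p2 X@[OX/OO/X./X.]: (2,1)[OX/OO/XX/X.]+0* (3,1)[OX/OO/X./XX]+0
p3 O@[OX/OO/XX/X.]: (3,1)[OX/OO/XX/XO]+0*
p4 X@[OX/OO/XX/XO] terminal +0; root [OX/O./X./X.] d11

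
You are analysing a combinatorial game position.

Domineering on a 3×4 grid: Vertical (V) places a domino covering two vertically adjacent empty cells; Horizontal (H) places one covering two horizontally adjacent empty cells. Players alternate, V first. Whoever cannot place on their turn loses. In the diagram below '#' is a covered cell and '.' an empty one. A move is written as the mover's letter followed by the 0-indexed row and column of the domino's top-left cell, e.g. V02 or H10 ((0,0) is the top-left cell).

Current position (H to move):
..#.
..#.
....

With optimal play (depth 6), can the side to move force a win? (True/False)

H winning at [..#./..#./....]: True

p1 H@[..#./..#./....]: H00[###./..#./....]-1 H10[..#./###./....]+1* H20[..#./..#./##..]-1 H21[..#./..#./.##.]-1 H22[..#./..#./..##]-1
p2 V@[..#./###./....]: V03[..##/####/....]-1* V13[..#./####/...#]-1
p3 H@[..##/####/....]: H00[####/####/....]+1* H20[..##/####/##..]+1 H21[..##/####/.##.]+1 H22[..##/####/..##]+1
p4 V@[####/####/....] terminal -1; root [..#./..#./....] d6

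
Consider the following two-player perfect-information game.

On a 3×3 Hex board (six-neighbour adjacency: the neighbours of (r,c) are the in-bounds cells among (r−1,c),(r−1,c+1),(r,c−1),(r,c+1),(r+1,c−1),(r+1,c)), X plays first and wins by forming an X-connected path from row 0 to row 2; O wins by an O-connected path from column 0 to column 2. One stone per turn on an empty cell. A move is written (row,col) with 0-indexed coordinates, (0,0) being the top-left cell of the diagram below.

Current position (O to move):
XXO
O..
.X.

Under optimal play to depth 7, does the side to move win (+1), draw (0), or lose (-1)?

value(XXO/O../.X., O) = +1

ply 1, O at XXO/O../.X. | (1,1)=+1→XXO/OO./.X.*; (1,2)=-1→XXO/O.O/.X.; (2,0)=-1→XXO/O../OX.; (2,2)=-1→XXO/O../.XO
ply 2: XXO/OO./.X. is terminal -1 (X); from XXO/O../.X. depth 7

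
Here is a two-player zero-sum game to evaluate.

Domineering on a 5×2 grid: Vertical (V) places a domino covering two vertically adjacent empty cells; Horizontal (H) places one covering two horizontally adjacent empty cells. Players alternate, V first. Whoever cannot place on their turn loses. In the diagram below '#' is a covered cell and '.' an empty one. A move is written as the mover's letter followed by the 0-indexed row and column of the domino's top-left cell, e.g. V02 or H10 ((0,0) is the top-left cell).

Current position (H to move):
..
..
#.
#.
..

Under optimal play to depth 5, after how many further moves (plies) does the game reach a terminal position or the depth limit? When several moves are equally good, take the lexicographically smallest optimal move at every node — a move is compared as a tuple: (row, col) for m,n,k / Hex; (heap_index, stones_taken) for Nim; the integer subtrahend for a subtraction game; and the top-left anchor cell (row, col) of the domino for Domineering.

PV length from [../../#./#./..]: 3 plies

p1 H@[../../#./#./..]: H00[##/../#./#./..]+1* H10[../##/#./#./..]+1 H40[../../#./#./##]-1
p2 V@[##/../#./#./..]: V11[##/.#/##/#./..]-1* V21[##/../##/##/..]-1 V31[##/../#./##/.#]-1
p3 H@[##/.#/##/#./..]: H40[##/.#/##/#./##]+1*
p4 V@[##/.#/##/#./##] terminal -1; root [../../#./#./..] d5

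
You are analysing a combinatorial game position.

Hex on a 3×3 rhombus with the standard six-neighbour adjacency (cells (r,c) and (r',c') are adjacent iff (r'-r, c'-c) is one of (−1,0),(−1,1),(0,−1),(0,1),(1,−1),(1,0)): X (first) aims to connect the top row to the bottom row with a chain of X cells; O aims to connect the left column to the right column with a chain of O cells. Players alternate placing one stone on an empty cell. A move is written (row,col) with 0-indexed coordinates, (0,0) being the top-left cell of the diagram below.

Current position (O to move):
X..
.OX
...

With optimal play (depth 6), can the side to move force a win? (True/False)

[X../.OX/...] O move#1: (0,1):-1/XO./.OX/..., (0,2):+1/X.O/.OX/...*, (1,0):-1/X../OOX/..., (2,0):-1/X../.OX/O.., (2,1):+1/X../.OX/.O., (2,2):+1/X../.OX/..O
[X.O/.OX/...] X move#2: (0,1):-1/XXO/.OX/...*, (1,0):-1/X.O/XOX/..., (2,0):-1/X.O/.OX/X.., (2,1):-1/X.O/.OX/.X., (2,2):-1/X.O/.OX/..X
[XXO/.OX/...] O move#3: (1,0):+1/XXO/OOX/...*, (2,0):+1/XXO/.OX/O.., (2,1):+1/XXO/.OX/.O., (2,2):+1/XXO/.OX/..O
[XXO/OOX/...] end (terminal -1, X#4); searched X../.OX/... to 6

O winning at [X../.OX/...]: True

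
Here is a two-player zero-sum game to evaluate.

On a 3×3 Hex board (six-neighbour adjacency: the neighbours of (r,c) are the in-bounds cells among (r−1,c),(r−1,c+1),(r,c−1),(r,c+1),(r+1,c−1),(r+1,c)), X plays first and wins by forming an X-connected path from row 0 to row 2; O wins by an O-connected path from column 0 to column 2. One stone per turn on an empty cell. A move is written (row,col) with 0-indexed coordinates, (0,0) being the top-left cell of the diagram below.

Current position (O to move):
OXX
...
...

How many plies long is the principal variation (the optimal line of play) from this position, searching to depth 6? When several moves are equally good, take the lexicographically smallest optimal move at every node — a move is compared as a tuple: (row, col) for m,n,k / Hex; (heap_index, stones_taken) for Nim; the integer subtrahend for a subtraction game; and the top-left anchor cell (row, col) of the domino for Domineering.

ply 1, O at OXX/.../... | (1,0)=-1→OXX/O../...*; (1,1)=-1→OXX/.O./...; (1,2)=-1→OXX/..O/...; (2,0)=-1→OXX/.../O..; (2,1)=-1→OXX/.../.O.; (2,2)=-1→OXX/.../..O
ply 2, X at OXX/O../... | (1,1)=+1→OXX/OX./...*; (1,2)=+1→OXX/O.X/...; (2,0)=+1→OXX/O../X..; (2,1)=+1→OXX/O../.X.; (2,2)=+1→OXX/O../..X
ply 3, O at OXX/OX./... | (1,2)=-1→OXX/OXO/...*; (2,0)=-1→OXX/OX./O..; (2,1)=-1→OXX/OX./.O.; (2,2)=-1→OXX/OX./..O
ply 4, X at OXX/OXO/... | (2,0)=+1→OXX/OXO/X..*; (2,1)=+1→OXX/OXO/.X.; (2,2)=+1→OXX/OXO/..X
ply 5: OXX/OXO/X.. is terminal -1 (O); from OXX/.../... depth 6

PV length from [OXX/.../...]: 4 plies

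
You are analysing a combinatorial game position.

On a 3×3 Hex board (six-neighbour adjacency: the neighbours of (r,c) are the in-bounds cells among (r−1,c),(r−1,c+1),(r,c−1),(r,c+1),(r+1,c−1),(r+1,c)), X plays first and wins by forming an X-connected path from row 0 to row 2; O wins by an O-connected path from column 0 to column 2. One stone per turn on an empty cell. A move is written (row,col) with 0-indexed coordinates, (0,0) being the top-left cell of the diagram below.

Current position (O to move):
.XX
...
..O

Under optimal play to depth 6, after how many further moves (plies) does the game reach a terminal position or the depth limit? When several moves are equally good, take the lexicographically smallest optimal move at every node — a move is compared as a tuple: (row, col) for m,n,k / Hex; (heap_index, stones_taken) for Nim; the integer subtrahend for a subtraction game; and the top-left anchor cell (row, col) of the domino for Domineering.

ply 1, O at .XX/.../..O | (0,0)=-1→OXX/.../..O; (1,0)=-1→.XX/O../..O; (1,1)=+1→.XX/.O./..O*; (1,2)=-1→.XX/..O/..O; (2,0)=-1→.XX/.../O.O; (2,1)=-1→.XX/.../.OO
ply 2, X at .XX/.O./..O | (0,0)=-1→XXX/.O./..O*; (1,0)=-1→.XX/XO./..O; (1,2)=-1→.XX/.OX/..O; (2,0)=-1→.XX/.O./X.O; (2,1)=-1→.XX/.O./.XO
ply 3, O at XXX/.O./..O | (1,0)=+1→XXX/OO./..O*; (1,2)=+1→XXX/.OO/..O; (2,0)=+1→XXX/.O./O.O; (2,1)=+1→XXX/.O./.OO
ply 4, X at XXX/OO./..O | (1,2)=-1→XXX/OOX/..O*; (2,0)=-1→XXX/OO./X.O; (2,1)=-1→XXX/OO./.XO
ply 5, O at XXX/OOX/..O | (2,0)=-1→XXX/OOX/O.O; (2,1)=+1→XXX/OOX/.OO*
ply 6: XXX/OOX/.OO is terminal -1 (X); from .XX/.../..O depth 6

PV length from [.XX/.../..O]: 5 plies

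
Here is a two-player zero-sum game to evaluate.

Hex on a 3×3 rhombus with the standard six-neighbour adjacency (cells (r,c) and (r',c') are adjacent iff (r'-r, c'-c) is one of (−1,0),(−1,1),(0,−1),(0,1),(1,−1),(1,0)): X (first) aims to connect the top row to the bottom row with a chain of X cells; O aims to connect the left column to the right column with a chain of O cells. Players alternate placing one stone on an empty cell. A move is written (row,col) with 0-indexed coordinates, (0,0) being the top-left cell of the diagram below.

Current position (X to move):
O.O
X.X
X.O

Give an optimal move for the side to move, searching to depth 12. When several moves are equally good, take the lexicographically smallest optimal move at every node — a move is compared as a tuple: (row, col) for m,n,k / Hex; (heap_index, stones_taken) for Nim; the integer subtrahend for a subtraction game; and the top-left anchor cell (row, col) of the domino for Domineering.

ply 1, X at O.O/X.X/X.O | (0,1)=+1→OXO/X.X/X.O*; (1,1)=-1→O.O/XXX/X.O; (2,1)=-1→O.O/X.X/XXO
ply 2: OXO/X.X/X.O is terminal -1 (O); from O.O/X.X/X.O depth 12

X's best at [O.O/X.X/X.O]: (0,1)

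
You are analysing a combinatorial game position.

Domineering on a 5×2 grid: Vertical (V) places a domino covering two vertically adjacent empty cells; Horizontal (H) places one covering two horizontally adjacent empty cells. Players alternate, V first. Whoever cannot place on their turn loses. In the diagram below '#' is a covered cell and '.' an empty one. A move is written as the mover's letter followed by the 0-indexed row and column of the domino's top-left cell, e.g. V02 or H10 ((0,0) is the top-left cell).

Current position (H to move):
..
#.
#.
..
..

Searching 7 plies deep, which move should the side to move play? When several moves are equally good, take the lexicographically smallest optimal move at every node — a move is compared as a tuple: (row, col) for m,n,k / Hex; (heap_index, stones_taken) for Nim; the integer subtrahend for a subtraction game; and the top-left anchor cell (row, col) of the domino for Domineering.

[../#./#./../..] H move#1: H00:-1/##/#./#./../.., H30:+1/../#./#./##/..*, H40:+1/../#./#./../##
[../#./#./##/..] V move#2: V01:-1/.#/##/#./##/..*, V11:-1/../##/##/##/..
[.#/##/#./##/..] H move#3: H40:+1/.#/##/#./##/##*
[.#/##/#./##/##] end (terminal -1, V#4); searched ../#./#./../.. to 7

H's best at [../#./#./../..]: H30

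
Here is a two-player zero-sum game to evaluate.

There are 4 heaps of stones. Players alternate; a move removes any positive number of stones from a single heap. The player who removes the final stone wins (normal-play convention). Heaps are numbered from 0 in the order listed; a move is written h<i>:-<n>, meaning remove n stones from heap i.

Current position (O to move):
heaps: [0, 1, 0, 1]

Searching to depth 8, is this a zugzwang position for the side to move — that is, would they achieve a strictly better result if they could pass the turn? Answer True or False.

zugzwang((0,1,0,1), O) = True

[(0,1,0,1)] O move#1: h1:-1:-1/(0,0,0,1)*, h3:-1:-1/(0,1,0,0)
[(0,0,0,1)] X move#2: h3:-1:+1/(0,0,0,0)*
[(0,0,0,0)] end (terminal -1, O#3); searched (0,1,0,1) to 8
pass branch (X moves first from the same position):
  | [(0,1,0,1)] X move#1: h1:-1:-1/(0,0,0,1)*, h3:-1:-1/(0,1,0,0)
  | [(0,0,0,1)] O move#2: h3:-1:+1/(0,0,0,0)*
  | [(0,0,0,0)] end (terminal -1, X#3); searched (0,1,0,1) to 8
O moving scores -1; O passing scores +1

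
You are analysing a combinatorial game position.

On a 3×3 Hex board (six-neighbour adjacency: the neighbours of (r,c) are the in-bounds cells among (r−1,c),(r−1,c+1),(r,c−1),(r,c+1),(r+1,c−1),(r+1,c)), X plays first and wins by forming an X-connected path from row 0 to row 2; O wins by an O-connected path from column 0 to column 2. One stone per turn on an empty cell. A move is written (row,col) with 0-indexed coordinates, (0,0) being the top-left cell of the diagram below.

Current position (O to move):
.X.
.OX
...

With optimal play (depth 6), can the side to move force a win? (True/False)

ply 1, O at .X./.OX/... | (0,0)=-1→OX./.OX/...; (0,2)=+1→.XO/.OX/...*; (1,0)=-1→.X./OOX/...; (2,0)=-1→.X./.OX/O..; (2,1)=+1→.X./.OX/.O.; (2,2)=+1→.X./.OX/..O
ply 2, X at .XO/.OX/... | (0,0)=-1→XXO/.OX/...*; (1,0)=-1→.XO/XOX/...; (2,0)=-1→.XO/.OX/X..; (2,1)=-1→.XO/.OX/.X.; (2,2)=-1→.XO/.OX/..X
ply 3, O at XXO/.OX/... | (1,0)=+1→XXO/OOX/...*; (2,0)=+1→XXO/.OX/O..; (2,1)=+1→XXO/.OX/.O.; (2,2)=+1→XXO/.OX/..O
ply 4: XXO/OOX/... is terminal -1 (X); from .X./.OX/... depth 6

O winning at [.X./.OX/...]: True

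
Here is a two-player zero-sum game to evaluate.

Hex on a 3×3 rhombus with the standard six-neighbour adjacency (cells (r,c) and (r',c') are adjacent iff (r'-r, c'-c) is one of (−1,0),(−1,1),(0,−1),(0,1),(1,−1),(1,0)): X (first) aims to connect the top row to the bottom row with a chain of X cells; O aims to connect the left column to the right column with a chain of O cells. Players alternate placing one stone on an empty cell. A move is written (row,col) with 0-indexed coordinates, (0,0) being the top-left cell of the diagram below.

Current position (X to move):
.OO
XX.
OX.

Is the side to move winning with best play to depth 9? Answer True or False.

ply 1, X at .OO/XX./OX. | (0,0)=+1→XOO/XX./OX.*; (1,2)=-1→.OO/XXX/OX.; (2,2)=-1→.OO/XX./OXX
ply 2: XOO/XX./OX. is terminal -1 (O); from .OO/XX./OX. depth 9

X winning at [.OO/XX./OX.]: True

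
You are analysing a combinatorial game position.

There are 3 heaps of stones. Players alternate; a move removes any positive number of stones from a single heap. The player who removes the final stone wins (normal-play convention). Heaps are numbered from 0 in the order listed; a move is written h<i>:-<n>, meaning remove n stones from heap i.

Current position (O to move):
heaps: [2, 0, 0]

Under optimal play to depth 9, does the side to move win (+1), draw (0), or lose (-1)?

[(2,0,0)] O move#1: h0:-1:-1/(1,0,0), h0:-2:+1/(0,0,0)*
[(0,0,0)] end (terminal -1, X#2); searched (2,0,0) to 9

value((2,0,0), O) = +1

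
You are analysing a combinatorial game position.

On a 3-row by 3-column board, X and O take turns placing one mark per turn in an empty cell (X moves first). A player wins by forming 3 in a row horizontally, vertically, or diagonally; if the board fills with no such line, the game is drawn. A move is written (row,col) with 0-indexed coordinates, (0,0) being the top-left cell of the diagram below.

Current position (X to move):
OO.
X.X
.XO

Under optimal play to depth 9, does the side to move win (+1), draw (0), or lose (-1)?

value(OO./X.X/.XO, X) = +1

ply 1, X at OO./X.X/.XO | (0,2)=-1→OOX/X.X/.XO; (1,1)=+1→OO./XXX/.XO*; (2,0)=-1→OO./X.X/XXO
ply 2: OO./XXX/.XO is terminal -1 (O); from OO./X.X/.XO depth 9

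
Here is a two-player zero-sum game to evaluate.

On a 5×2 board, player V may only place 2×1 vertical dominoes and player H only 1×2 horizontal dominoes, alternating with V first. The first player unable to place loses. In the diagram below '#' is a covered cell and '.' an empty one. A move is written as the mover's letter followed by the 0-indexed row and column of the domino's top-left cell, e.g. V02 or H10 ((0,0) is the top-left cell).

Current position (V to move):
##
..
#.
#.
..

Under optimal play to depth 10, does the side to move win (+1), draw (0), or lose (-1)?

[##/../#./#./..] V move#1: V11:-1/##/.#/##/#./..*, V21:-1/##/../##/##/.., V31:-1/##/../#./##/.#
[##/.#/##/#./..] H move#2: H40:+1/##/.#/##/#./##*
[##/.#/##/#./##] end (terminal -1, V#3); searched ##/../#./#./.. to 10

value(##/../#./#./.., V) = -1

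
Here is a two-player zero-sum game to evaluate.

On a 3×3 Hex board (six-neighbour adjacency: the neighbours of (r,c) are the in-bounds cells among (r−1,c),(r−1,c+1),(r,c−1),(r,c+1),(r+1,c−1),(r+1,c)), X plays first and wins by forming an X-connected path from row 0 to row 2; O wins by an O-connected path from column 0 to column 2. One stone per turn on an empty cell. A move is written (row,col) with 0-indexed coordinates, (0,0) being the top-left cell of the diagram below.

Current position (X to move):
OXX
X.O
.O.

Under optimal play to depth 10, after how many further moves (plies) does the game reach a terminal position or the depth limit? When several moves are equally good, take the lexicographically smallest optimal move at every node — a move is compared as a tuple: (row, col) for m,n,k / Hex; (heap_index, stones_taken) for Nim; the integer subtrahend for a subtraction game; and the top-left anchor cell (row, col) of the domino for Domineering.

PV length from [OXX/X.O/.O.]: 1 ply

ply 1, X at OXX/X.O/.O. | (1,1)=-1→OXX/XXO/.O.; (2,0)=+1→OXX/X.O/XO.*; (2,2)=-1→OXX/X.O/.OX
ply 2: OXX/X.O/XO. is terminal -1 (O); from OXX/X.O/.O. depth 10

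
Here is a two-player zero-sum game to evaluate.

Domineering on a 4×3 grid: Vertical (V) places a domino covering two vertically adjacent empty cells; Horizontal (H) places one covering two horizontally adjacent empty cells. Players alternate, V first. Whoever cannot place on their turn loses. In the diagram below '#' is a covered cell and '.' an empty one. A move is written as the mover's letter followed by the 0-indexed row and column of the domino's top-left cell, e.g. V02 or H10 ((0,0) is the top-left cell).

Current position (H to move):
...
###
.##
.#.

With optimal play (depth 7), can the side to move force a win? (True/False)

[.../###/.##/.#.] H move#1: H00:-1/##./###/.##/.#.*, H01:-1/.##/###/.##/.#.
[##./###/.##/.#.] V move#2: V20:+1/##./###/###/##.*
[##./###/###/##.] end (terminal -1, H#3); searched .../###/.##/.#. to 7

H winning at [.../###/.##/.#.]: False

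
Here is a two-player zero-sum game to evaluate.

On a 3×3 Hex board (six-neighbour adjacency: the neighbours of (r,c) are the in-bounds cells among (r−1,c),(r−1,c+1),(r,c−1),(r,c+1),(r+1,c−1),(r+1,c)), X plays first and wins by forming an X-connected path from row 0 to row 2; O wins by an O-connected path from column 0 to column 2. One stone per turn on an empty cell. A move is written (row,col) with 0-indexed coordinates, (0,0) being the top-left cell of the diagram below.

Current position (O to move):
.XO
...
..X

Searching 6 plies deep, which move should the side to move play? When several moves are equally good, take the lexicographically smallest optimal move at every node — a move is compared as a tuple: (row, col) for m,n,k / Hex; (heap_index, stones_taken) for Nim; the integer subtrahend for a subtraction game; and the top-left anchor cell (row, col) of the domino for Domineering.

ply 1, O at .XO/.../..X | (0,0)=-1→OXO/.../..X; (1,0)=-1→.XO/O../..X; (1,1)=+1→.XO/.O./..X*; (1,2)=-1→.XO/..O/..X; (2,0)=-1→.XO/.../O.X; (2,1)=-1→.XO/.../.OX
ply 2, X at .XO/.O./..X | (0,0)=-1→XXO/.O./..X*; (1,0)=-1→.XO/XO./..X; (1,2)=-1→.XO/.OX/..X; (2,0)=-1→.XO/.O./X.X; (2,1)=-1→.XO/.O./.XX
ply 3, O at XXO/.O./..X | (1,0)=+1→XXO/OO./..X*; (1,2)=+1→XXO/.OO/..X; (2,0)=+1→XXO/.O./O.X; (2,1)=+1→XXO/.O./.OX
ply 4: XXO/OO./..X is terminal -1 (X); from .XO/.../..X depth 6

O's best at [.XO/.../..X]: (1,1)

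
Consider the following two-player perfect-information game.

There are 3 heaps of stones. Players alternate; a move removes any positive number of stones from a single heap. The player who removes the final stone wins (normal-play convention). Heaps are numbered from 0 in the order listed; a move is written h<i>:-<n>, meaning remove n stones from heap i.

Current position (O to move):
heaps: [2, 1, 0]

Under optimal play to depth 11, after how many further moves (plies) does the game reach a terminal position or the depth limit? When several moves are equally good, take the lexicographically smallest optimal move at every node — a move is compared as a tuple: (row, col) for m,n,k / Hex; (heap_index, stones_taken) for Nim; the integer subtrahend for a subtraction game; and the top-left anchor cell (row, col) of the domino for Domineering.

PV length from [(2,1,0)]: 3 plies

[(2,1,0)] O move#1: h0:-1:+1/(1,1,0)*, h0:-2:-1/(0,1,0), h1:-1:-1/(2,0,0)
[(1,1,0)] X move#2: h0:-1:-1/(0,1,0)*, h1:-1:-1/(1,0,0)
[(0,1,0)] O move#3: h1:-1:+1/(0,0,0)*
[(0,0,0)] end (terminal -1, X#4); searched (2,1,0) to 11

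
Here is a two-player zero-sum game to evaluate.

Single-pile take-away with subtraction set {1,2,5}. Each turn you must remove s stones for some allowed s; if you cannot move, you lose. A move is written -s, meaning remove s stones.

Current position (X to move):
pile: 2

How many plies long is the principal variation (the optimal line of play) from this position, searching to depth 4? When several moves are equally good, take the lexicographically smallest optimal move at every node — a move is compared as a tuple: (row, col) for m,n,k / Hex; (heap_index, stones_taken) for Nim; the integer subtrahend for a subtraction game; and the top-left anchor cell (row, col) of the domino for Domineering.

PV length from [2]: 1 ply

ply 1, X at 2 | -1=-1→1; -2=+1→0*
ply 2: 0 is terminal -1 (O); from 2 depth 4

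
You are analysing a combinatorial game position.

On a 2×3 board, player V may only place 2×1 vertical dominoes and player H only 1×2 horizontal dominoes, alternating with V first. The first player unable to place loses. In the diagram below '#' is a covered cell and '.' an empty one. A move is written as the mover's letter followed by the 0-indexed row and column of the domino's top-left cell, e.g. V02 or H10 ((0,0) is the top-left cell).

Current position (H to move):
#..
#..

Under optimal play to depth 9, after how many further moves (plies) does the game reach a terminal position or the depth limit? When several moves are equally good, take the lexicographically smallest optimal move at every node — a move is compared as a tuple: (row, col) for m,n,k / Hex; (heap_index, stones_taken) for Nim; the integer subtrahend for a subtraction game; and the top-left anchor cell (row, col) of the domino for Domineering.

PV length from [#../#..]: 1 ply

ply 1, H at #../#.. | H01=+1→###/#..*; H11=+1→#../###
ply 2: ###/#.. is terminal -1 (V); from #../#.. depth 9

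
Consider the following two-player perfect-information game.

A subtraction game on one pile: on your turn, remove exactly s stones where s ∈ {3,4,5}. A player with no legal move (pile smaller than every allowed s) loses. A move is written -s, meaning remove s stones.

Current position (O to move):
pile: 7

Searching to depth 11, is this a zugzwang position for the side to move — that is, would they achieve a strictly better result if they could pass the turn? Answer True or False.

zugzwang(7, O) = False

p1 O@[7]: -3[4]-1 -4[3]-1 -5[2]+1*
p2 X@[2] terminal -1; root [7] d11
suppose O passes — search the same position with X to move:
pass> p1 X@[7]: -3[4]-1 -4[3]-1 -5[2]+1*
pass> p2 O@[2] terminal -1; root [7] d11
for O: play +1, pass -1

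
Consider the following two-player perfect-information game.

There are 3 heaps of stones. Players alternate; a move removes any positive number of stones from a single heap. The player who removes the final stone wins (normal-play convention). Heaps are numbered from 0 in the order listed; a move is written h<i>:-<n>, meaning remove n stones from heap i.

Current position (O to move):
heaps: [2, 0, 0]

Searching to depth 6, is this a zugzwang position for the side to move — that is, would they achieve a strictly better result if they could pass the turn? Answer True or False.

zugzwang((2,0,0), O) = False

ply 1, O at (2,0,0) | h0:-1=-1→(1,0,0); h0:-2=+1→(0,0,0)*
ply 2: (0,0,0) is terminal -1 (X); from (2,0,0) depth 6
pass branch (X moves first from the same position):
  | ply 1, X at (2,0,0) | h0:-1=-1→(1,0,0); h0:-2=+1→(0,0,0)*
  | ply 2: (0,0,0) is terminal -1 (O); from (2,0,0) depth 6
O moving scores +1; O passing scores -1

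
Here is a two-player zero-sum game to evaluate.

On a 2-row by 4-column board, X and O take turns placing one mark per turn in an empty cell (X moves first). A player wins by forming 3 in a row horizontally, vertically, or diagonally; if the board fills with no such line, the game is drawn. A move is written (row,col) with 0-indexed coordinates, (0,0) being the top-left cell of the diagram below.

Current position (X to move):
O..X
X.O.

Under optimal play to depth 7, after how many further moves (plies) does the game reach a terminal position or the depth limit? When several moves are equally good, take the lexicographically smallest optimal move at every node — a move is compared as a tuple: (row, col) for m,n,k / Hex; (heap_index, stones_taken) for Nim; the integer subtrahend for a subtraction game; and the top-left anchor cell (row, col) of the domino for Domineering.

p1 X@[O..X/X.O.]: (0,1)[OX.X/X.O.]+0* (0,2)[O.XX/X.O.]+0 (1,1)[O..X/XXO.]+0 (1,3)[O..X/X.OX]+0
p2 O@[OX.X/X.O.]: (0,2)[OXOX/X.O.]+0* (1,1)[OX.X/XOO.]-1 (1,3)[OX.X/X.OO]-1
p3 X@[OXOX/X.O.]: (1,1)[OXOX/XXO.]+0* (1,3)[OXOX/X.OX]+0
p4 O@[OXOX/XXO.]: (1,3)[OXOX/XXOO]+0*
p5 X@[OXOX/XXOO] terminal +0; root [O..X/X.O.] d7

PV length from [O..X/X.O.]: 4 plies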